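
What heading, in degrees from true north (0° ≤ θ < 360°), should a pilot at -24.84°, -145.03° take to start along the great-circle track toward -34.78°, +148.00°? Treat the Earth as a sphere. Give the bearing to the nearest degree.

243°

Δλ = 148.00 − -145.03 = 293.03°; wrapped into (−180°, 180°]: -66.97°.
θ = atan2( sin Δλ · cos φ₂ , cos φ₁ · sin φ₂ − sin φ₁ · cos φ₂ · cos Δλ )
  = atan2(-0.75589, -0.38267) = -116.851° → normalised to [0°, 360°): 243.149°.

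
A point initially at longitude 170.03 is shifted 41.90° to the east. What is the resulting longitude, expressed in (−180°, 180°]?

-148.07°

Start at +170.03°; shift +41.90° → +211.93°.
+211.93° lies outside (−180°, 180°]; subtract 360° → -148.07°.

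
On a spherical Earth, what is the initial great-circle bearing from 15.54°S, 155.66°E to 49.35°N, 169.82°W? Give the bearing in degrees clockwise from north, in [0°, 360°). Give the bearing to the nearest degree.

23°

Δλ = -169.82 − 155.66 = -325.48°; wrapped into (−180°, 180°]: 34.52°.
θ = atan2( sin Δλ · cos φ₂ , cos φ₁ · sin φ₂ − sin φ₁ · cos φ₂ · cos Δλ )
  = atan2(0.36917, 0.87477) = 22.881° → normalised to [0°, 360°): 22.881°.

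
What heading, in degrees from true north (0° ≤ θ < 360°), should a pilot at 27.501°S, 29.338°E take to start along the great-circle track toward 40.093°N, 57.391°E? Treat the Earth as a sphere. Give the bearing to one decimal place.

22.2°

Δλ = 57.391 − 29.338 = 28.053°.
θ = atan2( sin Δλ · cos φ₂ , cos φ₁ · sin φ₂ − sin φ₁ · cos φ₂ · cos Δλ )
  = atan2(0.35977, 0.88300) = 22.168° → normalised to [0°, 360°): 22.168°.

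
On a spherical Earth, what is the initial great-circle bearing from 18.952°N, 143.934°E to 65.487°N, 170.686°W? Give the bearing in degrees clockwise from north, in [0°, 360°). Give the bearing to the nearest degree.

21°

Δλ = -170.686 − 143.934 = -314.620°; wrapped into (−180°, 180°]: 45.380°.
θ = atan2( sin Δλ · cos φ₂ , cos φ₁ · sin φ₂ − sin φ₁ · cos φ₂ · cos Δλ )
  = atan2(0.29532, 0.76590) = 21.086° → normalised to [0°, 360°): 21.086°.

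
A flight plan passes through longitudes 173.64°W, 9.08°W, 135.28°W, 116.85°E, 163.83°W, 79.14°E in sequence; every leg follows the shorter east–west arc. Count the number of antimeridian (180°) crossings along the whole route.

Leg 1: -173.64° → -9.08°, shortest Δλ = 164.56° (east) — does not cross 180°.
Leg 2: -9.08° → -135.28°, shortest Δλ = -126.2° (west) — does not cross 180°.
Leg 3: -135.28° → +116.85°, shortest Δλ = -107.87° (west) — crosses 180°.
Leg 4: +116.85° → -163.83°, shortest Δλ = 79.32° (east) — crosses 180°.
Leg 5: -163.83° → +79.14°, shortest Δλ = -117.03° (west) — crosses 180°.
Total crossings: 3.

3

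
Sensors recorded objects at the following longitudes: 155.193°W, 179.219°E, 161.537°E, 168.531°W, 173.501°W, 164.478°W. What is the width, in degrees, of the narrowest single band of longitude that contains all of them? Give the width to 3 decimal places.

Sort the longitudes: -173.501°, -168.531°, -164.478°, -155.193°, +161.537°, +179.219°.
Eastward gaps between consecutive values (wrapping around): 4.970°, 4.053°, 9.285°, 316.730°, 17.682°, 7.280°.
Largest gap = 316.730° ⇒ minimal covering band is its complement: 360° − 316.730° = 43.270°.
Band runs from +161.537° eastward to -155.193°, crossing the antimeridian.

43.270°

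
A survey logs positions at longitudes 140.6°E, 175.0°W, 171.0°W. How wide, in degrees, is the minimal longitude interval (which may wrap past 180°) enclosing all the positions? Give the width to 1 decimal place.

Sort the longitudes: -175.0°, -171.0°, +140.6°.
Eastward gaps between consecutive values (wrapping around): 4.0°, 311.6°, 44.4°.
Largest gap = 311.6° ⇒ minimal covering band is its complement: 360° − 311.6° = 48.4°.
Band runs from +140.6° eastward to -171.0°, crossing the antimeridian.

48.4°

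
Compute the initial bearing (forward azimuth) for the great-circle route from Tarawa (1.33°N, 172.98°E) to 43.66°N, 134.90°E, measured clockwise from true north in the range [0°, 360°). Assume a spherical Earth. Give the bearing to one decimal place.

Δλ = 134.90 − 172.98 = -38.08°.
θ = atan2( sin Δλ · cos φ₂ , cos φ₁ · sin φ₂ − sin φ₁ · cos φ₂ · cos Δλ )
  = atan2(-0.44620, 0.67697) = -33.389° → normalised to [0°, 360°): 326.611°.

326.6°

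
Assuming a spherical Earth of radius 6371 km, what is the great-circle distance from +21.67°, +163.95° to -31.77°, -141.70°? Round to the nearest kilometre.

Δλ = -141.70 − 163.95 = -305.65°; wrapped into (−180°, 180°]: 54.35°.
Δφ = -31.77 − 21.67 = -53.44°.
a = sin²(Δφ/2) + cos φ₁ · cos φ₂ · sin²(Δλ/2) = 0.366967.
c = 2·atan2(√a, √(1−a)) = 1.30149 rad → d = 6371·c ≈ 8291.77 km.

8292 km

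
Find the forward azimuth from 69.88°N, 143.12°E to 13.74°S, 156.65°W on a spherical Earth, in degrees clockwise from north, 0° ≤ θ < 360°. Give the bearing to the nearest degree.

122°

Δλ = -156.65 − 143.12 = -299.77°; wrapped into (−180°, 180°]: 60.23°.
θ = atan2( sin Δλ · cos φ₂ , cos φ₁ · sin φ₂ − sin φ₁ · cos φ₂ · cos Δλ )
  = atan2(0.84319, -0.53458) = 122.375° → normalised to [0°, 360°): 122.375°.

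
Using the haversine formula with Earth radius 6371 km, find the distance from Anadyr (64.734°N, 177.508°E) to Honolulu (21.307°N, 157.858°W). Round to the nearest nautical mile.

2784 nmi

Δλ = -157.858 − 177.508 = -335.366°; wrapped into (−180°, 180°]: 24.634°.
Δφ = 21.307 − 64.734 = -43.427°.
a = sin²(Δφ/2) + cos φ₁ · cos φ₂ · sin²(Δλ/2) = 0.154970.
c = 2·atan2(√a, √(1−a)) = 0.80922 rad → d = 6371·c ≈ 5155.56 km ≈ 2783.78 nmi.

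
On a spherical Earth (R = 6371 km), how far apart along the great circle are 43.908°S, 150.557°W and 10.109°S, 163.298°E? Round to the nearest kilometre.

5803 km

Δλ = 163.298 − -150.557 = 313.855°; wrapped into (−180°, 180°]: -46.145°.
Δφ = -10.109 − -43.908 = 33.799°.
a = sin²(Δφ/2) + cos φ₁ · cos φ₂ · sin²(Δλ/2) = 0.193434.
c = 2·atan2(√a, √(1−a)) = 0.91078 rad → d = 6371·c ≈ 5802.56 km.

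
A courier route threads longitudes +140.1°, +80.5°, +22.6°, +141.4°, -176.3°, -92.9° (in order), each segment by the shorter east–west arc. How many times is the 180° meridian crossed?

Leg 1: +140.1° → +80.5°, shortest Δλ = -59.6° (west) — does not cross 180°.
Leg 2: +80.5° → +22.6°, shortest Δλ = -57.9° (west) — does not cross 180°.
Leg 3: +22.6° → +141.4°, shortest Δλ = 118.8° (east) — does not cross 180°.
Leg 4: +141.4° → -176.3°, shortest Δλ = 42.3° (east) — crosses 180°.
Leg 5: -176.3° → -92.9°, shortest Δλ = 83.4° (east) — does not cross 180°.
Total crossings: 1.

1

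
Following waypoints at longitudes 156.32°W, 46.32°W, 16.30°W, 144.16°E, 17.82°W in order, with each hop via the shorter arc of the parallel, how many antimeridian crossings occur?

0

Leg 1: -156.32° → -46.32°, shortest Δλ = 110.0° (east) — does not cross 180°.
Leg 2: -46.32° → -16.30°, shortest Δλ = 30.02° (east) — does not cross 180°.
Leg 3: -16.30° → +144.16°, shortest Δλ = 160.46° (east) — does not cross 180°.
Leg 4: +144.16° → -17.82°, shortest Δλ = -161.98° (west) — does not cross 180°.
Total crossings: 0.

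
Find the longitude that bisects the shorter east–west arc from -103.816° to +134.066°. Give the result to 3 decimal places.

-164.875°

Signed shortest Δλ from -103.816° to +134.066° is -122.118°.
Midpoint longitude = -103.816° + (-122.118°)/2 = -103.816° − 61.059° = -164.875°.
(The naïve average (-103.816 + +134.066)/2 = 15.125° is on the wrong side of the globe.)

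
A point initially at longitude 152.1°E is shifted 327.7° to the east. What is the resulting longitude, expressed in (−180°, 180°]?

119.8°E

Start at +152.1°; shift +327.7° → +479.8°.
+479.8° lies outside (−180°, 180°]; subtract 360° → +119.8°.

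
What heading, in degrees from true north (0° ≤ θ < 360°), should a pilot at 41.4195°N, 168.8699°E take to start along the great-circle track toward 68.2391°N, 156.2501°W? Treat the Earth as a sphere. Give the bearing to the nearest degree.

23°

Δλ = -156.2501 − 168.8699 = -325.1200°; wrapped into (−180°, 180°]: 34.8800°.
θ = atan2( sin Δλ · cos φ₂ , cos φ₁ · sin φ₂ − sin φ₁ · cos φ₂ · cos Δλ )
  = atan2(0.21201, 0.49524) = 23.175° → normalised to [0°, 360°): 23.175°.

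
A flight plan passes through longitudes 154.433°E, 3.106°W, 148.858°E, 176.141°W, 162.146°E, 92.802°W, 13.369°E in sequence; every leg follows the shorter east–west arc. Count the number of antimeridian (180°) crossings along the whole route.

3

Leg 1: +154.433° → -3.106°, shortest Δλ = -157.539° (west) — does not cross 180°.
Leg 2: -3.106° → +148.858°, shortest Δλ = 151.964° (east) — does not cross 180°.
Leg 3: +148.858° → -176.141°, shortest Δλ = 35.001° (east) — crosses 180°.
Leg 4: -176.141° → +162.146°, shortest Δλ = -21.713° (west) — crosses 180°.
Leg 5: +162.146° → -92.802°, shortest Δλ = 105.052° (east) — crosses 180°.
Leg 6: -92.802° → +13.369°, shortest Δλ = 106.171° (east) — does not cross 180°.
Total crossings: 3.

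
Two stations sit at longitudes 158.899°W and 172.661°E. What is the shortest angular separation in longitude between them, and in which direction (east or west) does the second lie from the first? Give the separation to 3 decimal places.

Raw difference: 172.661 − -158.899 = 331.56°.
Normalise into (−180°, 180°]: 331.56° − 360° = -28.44°.
Negative ⇒ the second point lies to the west; separation 28.440°.

28.440° west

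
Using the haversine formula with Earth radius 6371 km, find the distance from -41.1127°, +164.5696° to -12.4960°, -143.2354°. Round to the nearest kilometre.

5962 km

Δλ = -143.2354 − 164.5696 = -307.8050°; wrapped into (−180°, 180°]: 52.1950°.
Δφ = -12.4960 − -41.1127 = 28.6167°.
a = sin²(Δφ/2) + cos φ₁ · cos φ₂ · sin²(Δλ/2) = 0.203420.
c = 2·atan2(√a, √(1−a)) = 0.93582 rad → d = 6371·c ≈ 5962.10 km.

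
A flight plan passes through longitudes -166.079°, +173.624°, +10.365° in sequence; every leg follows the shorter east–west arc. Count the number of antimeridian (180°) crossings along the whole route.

Leg 1: -166.079° → +173.624°, shortest Δλ = -20.297° (west) — crosses 180°.
Leg 2: +173.624° → +10.365°, shortest Δλ = -163.259° (west) — does not cross 180°.
Total crossings: 1.

1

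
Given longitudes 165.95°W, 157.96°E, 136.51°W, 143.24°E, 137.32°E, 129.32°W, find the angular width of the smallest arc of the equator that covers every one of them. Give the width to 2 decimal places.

Sort the longitudes: -165.95°, -136.51°, -129.32°, +137.32°, +143.24°, +157.96°.
Eastward gaps between consecutive values (wrapping around): 29.44°, 7.19°, 266.64°, 5.92°, 14.72°, 36.09°.
Largest gap = 266.64° ⇒ minimal covering band is its complement: 360° − 266.64° = 93.36°.
Band runs from +137.32° eastward to -129.32°, crossing the antimeridian.

93.36°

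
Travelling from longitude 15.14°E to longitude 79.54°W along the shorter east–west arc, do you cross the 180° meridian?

No

Signed shortest Δλ = ((-79.54 − 15.14 + 180) mod 360) − 180 = -94.68°.
Going west by 94.68° from +15.14° reaches -79.54° without touching 180°.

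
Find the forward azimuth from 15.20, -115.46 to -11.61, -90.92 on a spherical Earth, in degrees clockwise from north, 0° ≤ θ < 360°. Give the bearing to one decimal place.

136.4°

Δλ = -90.92 − -115.46 = 24.54°.
θ = atan2( sin Δλ · cos φ₂ , cos φ₁ · sin φ₂ − sin φ₁ · cos φ₂ · cos Δλ )
  = atan2(0.40683, -0.42783) = 136.442° → normalised to [0°, 360°): 136.442°.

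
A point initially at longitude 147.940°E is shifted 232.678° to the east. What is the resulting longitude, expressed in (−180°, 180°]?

20.618°E

Start at +147.940°; shift +232.678° → +380.618°.
+380.618° lies outside (−180°, 180°]; subtract 360° → +20.618°.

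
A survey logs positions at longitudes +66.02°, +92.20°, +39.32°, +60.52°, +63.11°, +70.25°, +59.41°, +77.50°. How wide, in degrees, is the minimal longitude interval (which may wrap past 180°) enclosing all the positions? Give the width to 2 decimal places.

Sort the longitudes: +39.32°, +59.41°, +60.52°, +63.11°, +66.02°, +70.25°, +77.50°, +92.20°.
Eastward gaps between consecutive values (wrapping around): 20.09°, 1.11°, 2.59°, 2.91°, 4.23°, 7.25°, 14.70°, 307.12°.
Largest gap = 307.12° ⇒ minimal covering band is its complement: 360° − 307.12° = 52.88°.
Band runs from +39.32° eastward to +92.20°.

52.88°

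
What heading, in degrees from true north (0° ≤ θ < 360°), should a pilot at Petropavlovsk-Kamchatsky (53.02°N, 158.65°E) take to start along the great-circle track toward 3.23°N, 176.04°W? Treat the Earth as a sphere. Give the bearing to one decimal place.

148.2°

Δλ = -176.04 − 158.65 = -334.69°; wrapped into (−180°, 180°]: 25.31°.
θ = atan2( sin Δλ · cos φ₂ , cos φ₁ · sin φ₂ − sin φ₁ · cos φ₂ · cos Δλ )
  = atan2(0.42684, -0.68712) = 148.152° → normalised to [0°, 360°): 148.152°.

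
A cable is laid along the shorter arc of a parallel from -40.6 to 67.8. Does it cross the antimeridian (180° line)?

Signed shortest Δλ = ((67.8 − -40.6 + 180) mod 360) − 180 = 108.4°.
Going east by 108.4° from -40.6° reaches +67.8° without touching 180°.

No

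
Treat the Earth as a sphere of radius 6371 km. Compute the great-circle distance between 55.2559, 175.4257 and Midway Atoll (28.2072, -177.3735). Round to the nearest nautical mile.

Δλ = -177.3735 − 175.4257 = -352.7992°; wrapped into (−180°, 180°]: 7.2008°.
Δφ = 28.2072 − 55.2559 = -27.0487°.
a = sin²(Δφ/2) + cos φ₁ · cos φ₂ · sin²(Δλ/2) = 0.056670.
c = 2·atan2(√a, √(1−a)) = 0.48073 rad → d = 6371·c ≈ 3062.71 km ≈ 1653.73 nmi.

1654 nmi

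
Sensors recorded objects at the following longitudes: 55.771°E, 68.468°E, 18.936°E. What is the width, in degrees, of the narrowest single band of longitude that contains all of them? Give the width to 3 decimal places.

Sort the longitudes: +18.936°, +55.771°, +68.468°.
Eastward gaps between consecutive values (wrapping around): 36.835°, 12.697°, 310.468°.
Largest gap = 310.468° ⇒ minimal covering band is its complement: 360° − 310.468° = 49.532°.
Band runs from +18.936° eastward to +68.468°.

49.532°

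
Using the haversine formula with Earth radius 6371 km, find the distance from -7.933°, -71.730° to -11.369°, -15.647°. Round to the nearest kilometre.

Δλ = -15.647 − -71.730 = 56.083°.
Δφ = -11.369 − -7.933 = -3.436°.
a = sin²(Δφ/2) + cos φ₁ · cos φ₂ · sin²(Δλ/2) = 0.215493.
c = 2·atan2(√a, √(1−a)) = 0.96549 rad → d = 6371·c ≈ 6151.14 km.

6151 km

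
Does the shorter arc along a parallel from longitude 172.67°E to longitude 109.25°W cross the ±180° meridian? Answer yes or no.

Yes

Naïve |-109.25 − 172.67| = 281.92° > 180°, so the shorter arc goes the other way round — across 180°.
Signed shortest Δλ = ((-109.25 − 172.67 + 180) mod 360) − 180 = 78.08°.
Going east by 78.08° from +172.67° passes through 180° before reaching -109.25°.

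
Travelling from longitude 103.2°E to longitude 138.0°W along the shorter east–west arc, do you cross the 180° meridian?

Naïve |-138.0 − 103.2| = 241.2° > 180°, so the shorter arc goes the other way round — across 180°.
Signed shortest Δλ = ((-138.0 − 103.2 + 180) mod 360) − 180 = 118.8°.
Going east by 118.8° from +103.2° passes through 180° before reaching -138.0°.

Yes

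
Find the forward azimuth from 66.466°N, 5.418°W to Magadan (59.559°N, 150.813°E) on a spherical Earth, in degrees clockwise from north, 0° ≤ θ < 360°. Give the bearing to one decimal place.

14.9°

Δλ = 150.813 − -5.418 = 156.231°.
θ = atan2( sin Δλ · cos φ₂ , cos φ₁ · sin φ₂ − sin φ₁ · cos φ₂ · cos Δλ )
  = atan2(0.20421, 0.76936) = 14.865° → normalised to [0°, 360°): 14.865°.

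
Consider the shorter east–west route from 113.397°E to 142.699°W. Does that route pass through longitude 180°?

Naïve |-142.699 − 113.397| = 256.096° > 180°, so the shorter arc goes the other way round — across 180°.
Signed shortest Δλ = ((-142.699 − 113.397 + 180) mod 360) − 180 = 103.904°.
Going east by 103.904° from +113.397° passes through 180° before reaching -142.699°.

Yes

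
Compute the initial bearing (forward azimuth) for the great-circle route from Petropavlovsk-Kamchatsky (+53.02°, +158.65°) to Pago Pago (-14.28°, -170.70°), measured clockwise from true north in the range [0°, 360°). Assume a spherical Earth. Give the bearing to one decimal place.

148.8°

Δλ = -170.70 − 158.65 = -329.35°; wrapped into (−180°, 180°]: 30.65°.
θ = atan2( sin Δλ · cos φ₂ , cos φ₁ · sin φ₂ − sin φ₁ · cos φ₂ · cos Δλ )
  = atan2(0.49404, -0.81439) = 148.757° → normalised to [0°, 360°): 148.757°.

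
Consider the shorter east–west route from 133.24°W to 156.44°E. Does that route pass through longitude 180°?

Naïve |156.44 − -133.24| = 289.68° > 180°, so the shorter arc goes the other way round — across 180°.
Signed shortest Δλ = ((156.44 − -133.24 + 180) mod 360) − 180 = -70.32°.
Going west by 70.32° from -133.24° passes through 180° before reaching +156.44°.

Yes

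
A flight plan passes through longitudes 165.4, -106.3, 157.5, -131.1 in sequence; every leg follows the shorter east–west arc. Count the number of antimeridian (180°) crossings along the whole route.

3

Leg 1: +165.4° → -106.3°, shortest Δλ = 88.3° (east) — crosses 180°.
Leg 2: -106.3° → +157.5°, shortest Δλ = -96.2° (west) — crosses 180°.
Leg 3: +157.5° → -131.1°, shortest Δλ = 71.4° (east) — crosses 180°.
Total crossings: 3.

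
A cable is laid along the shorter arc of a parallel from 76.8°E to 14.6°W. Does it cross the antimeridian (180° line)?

No

Signed shortest Δλ = ((-14.6 − 76.8 + 180) mod 360) − 180 = -91.4°.
Going west by 91.4° from +76.8° reaches -14.6° without touching 180°.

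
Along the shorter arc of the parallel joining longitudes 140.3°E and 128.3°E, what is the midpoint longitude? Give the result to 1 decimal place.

134.3°E

Signed shortest Δλ from +140.3° to +128.3° is -12.0°.
Midpoint longitude = +140.3° + (-12.0°)/2 = +140.3° − 6.0° = +134.3°.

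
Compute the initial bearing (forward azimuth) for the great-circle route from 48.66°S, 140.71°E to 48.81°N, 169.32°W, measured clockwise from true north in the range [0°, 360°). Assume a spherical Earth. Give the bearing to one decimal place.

Δλ = -169.32 − 140.71 = -310.03°; wrapped into (−180°, 180°]: 49.97°.
θ = atan2( sin Δλ · cos φ₂ , cos φ₁ · sin φ₂ − sin φ₁ · cos φ₂ · cos Δλ )
  = atan2(0.50426, 0.81509) = 31.743° → normalised to [0°, 360°): 31.743°.

31.7°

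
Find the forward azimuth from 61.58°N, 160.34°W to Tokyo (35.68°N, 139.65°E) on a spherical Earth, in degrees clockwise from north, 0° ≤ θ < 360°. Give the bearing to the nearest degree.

264°

Δλ = 139.65 − -160.34 = 299.99°; wrapped into (−180°, 180°]: -60.01°.
θ = atan2( sin Δλ · cos φ₂ , cos φ₁ · sin φ₂ − sin φ₁ · cos φ₂ · cos Δλ )
  = atan2(-0.70353, -0.07950) = -96.447° → normalised to [0°, 360°): 263.553°.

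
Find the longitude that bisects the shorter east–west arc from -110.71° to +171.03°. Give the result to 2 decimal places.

-149.84°

Signed shortest Δλ from -110.71° to +171.03° is -78.26°.
Midpoint longitude = -110.71° + (-78.26°)/2 = -110.71° − 39.13° = -149.84°.
(The naïve average (-110.71 + +171.03)/2 = 30.16° is on the wrong side of the globe.)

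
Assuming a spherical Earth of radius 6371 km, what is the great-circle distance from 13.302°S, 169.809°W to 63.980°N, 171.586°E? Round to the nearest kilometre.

8739 km

Δλ = 171.586 − -169.809 = 341.395°; wrapped into (−180°, 180°]: -18.605°.
Δφ = 63.980 − -13.302 = 77.282°.
a = sin²(Δφ/2) + cos φ₁ · cos φ₂ · sin²(Δλ/2) = 0.401079.
c = 2·atan2(√a, √(1−a)) = 1.37164 rad → d = 6371·c ≈ 8738.72 km.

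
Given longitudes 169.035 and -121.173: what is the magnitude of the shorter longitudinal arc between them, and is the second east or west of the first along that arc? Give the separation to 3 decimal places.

Raw difference: -121.173 − 169.035 = -290.208°.
Normalise into (−180°, 180°]: -290.208° + 360° = 69.792°.
Positive ⇒ the second point lies to the east; separation 69.792°.

69.792° east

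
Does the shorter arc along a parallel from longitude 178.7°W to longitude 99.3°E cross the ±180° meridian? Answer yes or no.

Naïve |99.3 − -178.7| = 278.0° > 180°, so the shorter arc goes the other way round — across 180°.
Signed shortest Δλ = ((99.3 − -178.7 + 180) mod 360) − 180 = -82.0°.
Going west by 82.0° from -178.7° passes through 180° before reaching +99.3°.

Yes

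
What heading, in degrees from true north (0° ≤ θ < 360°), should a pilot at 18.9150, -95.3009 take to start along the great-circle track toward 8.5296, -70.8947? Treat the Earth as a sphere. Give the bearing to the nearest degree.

110°

Δλ = -70.8947 − -95.3009 = 24.4062°.
θ = atan2( sin Δλ · cos φ₂ , cos φ₁ · sin φ₂ − sin φ₁ · cos φ₂ · cos Δλ )
  = atan2(0.40863, -0.15162) = 110.357° → normalised to [0°, 360°): 110.357°.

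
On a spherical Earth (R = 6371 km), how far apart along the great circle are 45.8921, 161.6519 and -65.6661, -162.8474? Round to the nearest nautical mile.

Δλ = -162.8474 − 161.6519 = -324.4993°; wrapped into (−180°, 180°]: 35.5007°.
Δφ = -65.6661 − 45.8921 = -111.5582°.
a = sin²(Δφ/2) + cos φ₁ · cos φ₂ · sin²(Δλ/2) = 0.710379.
c = 2·atan2(√a, √(1−a)) = 2.00508 rad → d = 6371·c ≈ 12774.35 km ≈ 6897.60 nmi.

6898 nmi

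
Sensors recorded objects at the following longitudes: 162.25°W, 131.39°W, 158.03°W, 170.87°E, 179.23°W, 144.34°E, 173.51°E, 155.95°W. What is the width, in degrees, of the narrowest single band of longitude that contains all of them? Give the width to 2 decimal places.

84.27°

Sort the longitudes: -179.23°, -162.25°, -158.03°, -155.95°, -131.39°, +144.34°, +170.87°, +173.51°.
Eastward gaps between consecutive values (wrapping around): 16.98°, 4.22°, 2.08°, 24.56°, 275.73°, 26.53°, 2.64°, 7.26°.
Largest gap = 275.73° ⇒ minimal covering band is its complement: 360° − 275.73° = 84.27°.
Band runs from +144.34° eastward to -131.39°, crossing the antimeridian.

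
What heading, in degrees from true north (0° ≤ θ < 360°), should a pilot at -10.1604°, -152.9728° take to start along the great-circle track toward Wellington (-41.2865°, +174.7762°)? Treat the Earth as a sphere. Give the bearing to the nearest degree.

Δλ = 174.7762 − -152.9728 = 327.7490°; wrapped into (−180°, 180°]: -32.2510°.
θ = atan2( sin Δλ · cos φ₂ , cos φ₁ · sin φ₂ − sin φ₁ · cos φ₂ · cos Δλ )
  = atan2(-0.40098, -0.53737) = -143.270° → normalised to [0°, 360°): 216.730°.

217°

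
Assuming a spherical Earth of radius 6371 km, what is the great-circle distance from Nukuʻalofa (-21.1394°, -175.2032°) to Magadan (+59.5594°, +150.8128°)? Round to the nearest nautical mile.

Δλ = 150.8128 − -175.2032 = 326.0160°; wrapped into (−180°, 180°]: -33.9840°.
Δφ = 59.5594 − -21.1394 = 80.6988°.
a = sin²(Δφ/2) + cos φ₁ · cos φ₂ · sin²(Δλ/2) = 0.459545.
c = 2·atan2(√a, √(1−a)) = 1.48980 rad → d = 6371·c ≈ 9491.50 km ≈ 5125.00 nmi.

5125 nmi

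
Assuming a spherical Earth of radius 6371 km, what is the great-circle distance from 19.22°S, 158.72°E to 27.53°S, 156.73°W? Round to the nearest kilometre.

4615 km

Δλ = -156.73 − 158.72 = -315.45°; wrapped into (−180°, 180°]: 44.55°.
Δφ = -27.53 − -19.22 = -8.31°.
a = sin²(Δφ/2) + cos φ₁ · cos φ₂ · sin²(Δλ/2) = 0.125560.
c = 2·atan2(√a, √(1−a)) = 0.72442 rad → d = 6371·c ≈ 4615.31 km.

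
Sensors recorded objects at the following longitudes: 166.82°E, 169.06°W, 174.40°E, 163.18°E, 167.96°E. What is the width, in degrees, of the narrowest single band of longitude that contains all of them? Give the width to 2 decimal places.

Sort the longitudes: -169.06°, +163.18°, +166.82°, +167.96°, +174.40°.
Eastward gaps between consecutive values (wrapping around): 332.24°, 3.64°, 1.14°, 6.44°, 16.54°.
Largest gap = 332.24° ⇒ minimal covering band is its complement: 360° − 332.24° = 27.76°.
Band runs from +163.18° eastward to -169.06°, crossing the antimeridian.

27.76°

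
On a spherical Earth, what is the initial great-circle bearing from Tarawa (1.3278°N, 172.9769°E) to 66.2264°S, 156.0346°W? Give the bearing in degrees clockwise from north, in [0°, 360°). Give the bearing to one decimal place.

Δλ = -156.0346 − 172.9769 = -329.0115°; wrapped into (−180°, 180°]: 30.9885°.
θ = atan2( sin Δλ · cos φ₂ , cos φ₁ · sin φ₂ − sin φ₁ · cos φ₂ · cos Δλ )
  = atan2(0.20755, -0.92291) = 167.326° → normalised to [0°, 360°): 167.326°.

167.3°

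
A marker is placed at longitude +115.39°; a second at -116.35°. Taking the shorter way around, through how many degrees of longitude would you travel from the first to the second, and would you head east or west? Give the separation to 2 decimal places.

128.26° east

Raw difference: -116.35 − 115.39 = -231.74°.
Normalise into (−180°, 180°]: -231.74° + 360° = 128.26°.
Positive ⇒ the second point lies to the east; separation 128.26°.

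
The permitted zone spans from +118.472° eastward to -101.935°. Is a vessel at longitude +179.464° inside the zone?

Band width going east from +118.472° to -101.935°: ((-101.935 − 118.472) mod 360) = 139.593°.
Offset of +179.464° east of the west edge: ((179.464 − 118.472) mod 360) = 60.992°.
60.992° ≤ 139.593° ⇒ inside.

Yes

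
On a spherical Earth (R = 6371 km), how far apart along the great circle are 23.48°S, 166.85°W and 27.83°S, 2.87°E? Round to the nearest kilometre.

14204 km

Δλ = 2.87 − -166.85 = 169.72°.
Δφ = -27.83 − -23.48 = -4.35°.
a = sin²(Δφ/2) + cos φ₁ · cos φ₂ · sin²(Δλ/2) = 0.806043.
c = 2·atan2(√a, √(1−a)) = 2.22949 rad → d = 6371·c ≈ 14204.09 km.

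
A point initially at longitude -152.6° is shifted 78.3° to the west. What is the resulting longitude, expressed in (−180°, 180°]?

+129.1°

Start at -152.6°; shift −78.3° → -230.9°.
-230.9° lies outside (−180°, 180°]; add 360° → +129.1°.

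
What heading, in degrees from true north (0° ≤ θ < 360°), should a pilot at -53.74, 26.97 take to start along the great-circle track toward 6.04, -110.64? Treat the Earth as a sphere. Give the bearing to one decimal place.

231.7°

Δλ = -110.64 − 26.97 = -137.61°.
θ = atan2( sin Δλ · cos φ₂ , cos φ₁ · sin φ₂ − sin φ₁ · cos φ₂ · cos Δλ )
  = atan2(-0.67043, -0.53000) = -128.328° → normalised to [0°, 360°): 231.672°.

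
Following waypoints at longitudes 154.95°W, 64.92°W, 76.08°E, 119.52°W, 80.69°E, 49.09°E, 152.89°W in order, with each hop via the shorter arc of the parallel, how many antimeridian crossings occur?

Leg 1: -154.95° → -64.92°, shortest Δλ = 90.03° (east) — does not cross 180°.
Leg 2: -64.92° → +76.08°, shortest Δλ = 141.0° (east) — does not cross 180°.
Leg 3: +76.08° → -119.52°, shortest Δλ = 164.4° (east) — crosses 180°.
Leg 4: -119.52° → +80.69°, shortest Δλ = -159.79° (west) — crosses 180°.
Leg 5: +80.69° → +49.09°, shortest Δλ = -31.6° (west) — does not cross 180°.
Leg 6: +49.09° → -152.89°, shortest Δλ = 158.02° (east) — crosses 180°.
Total crossings: 3.

3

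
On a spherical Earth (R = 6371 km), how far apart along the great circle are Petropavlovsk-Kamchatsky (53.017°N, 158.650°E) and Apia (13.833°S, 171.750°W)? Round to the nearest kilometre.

Δλ = -171.750 − 158.650 = -330.400°; wrapped into (−180°, 180°]: 29.600°.
Δφ = -13.833 − 53.017 = -66.850°.
a = sin²(Δφ/2) + cos φ₁ · cos φ₂ · sin²(Δλ/2) = 0.341546.
c = 2·atan2(√a, √(1−a)) = 1.24833 rad → d = 6371·c ≈ 7953.10 km.

7953 km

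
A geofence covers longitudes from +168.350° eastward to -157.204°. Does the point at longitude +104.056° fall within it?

Band width going east from +168.350° to -157.204°: ((-157.204 − 168.350) mod 360) = 34.446°.
Offset of +104.056° east of the west edge: ((104.056 − 168.350) mod 360) = 295.706°.
295.706° > 34.446° ⇒ outside.

No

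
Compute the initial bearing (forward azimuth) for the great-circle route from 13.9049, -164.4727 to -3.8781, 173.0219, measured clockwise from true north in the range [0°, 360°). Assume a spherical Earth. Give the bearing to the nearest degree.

233°

Δλ = 173.0219 − -164.4727 = 337.4946°; wrapped into (−180°, 180°]: -22.5054°.
θ = atan2( sin Δλ · cos φ₂ , cos φ₁ · sin φ₂ − sin φ₁ · cos φ₂ · cos Δλ )
  = atan2(-0.38189, -0.28715) = -126.940° → normalised to [0°, 360°): 233.060°.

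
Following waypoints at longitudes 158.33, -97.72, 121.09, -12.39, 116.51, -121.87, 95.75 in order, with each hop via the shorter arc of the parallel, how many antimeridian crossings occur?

4

Leg 1: +158.33° → -97.72°, shortest Δλ = 103.95° (east) — crosses 180°.
Leg 2: -97.72° → +121.09°, shortest Δλ = -141.19° (west) — crosses 180°.
Leg 3: +121.09° → -12.39°, shortest Δλ = -133.48° (west) — does not cross 180°.
Leg 4: -12.39° → +116.51°, shortest Δλ = 128.9° (east) — does not cross 180°.
Leg 5: +116.51° → -121.87°, shortest Δλ = 121.62° (east) — crosses 180°.
Leg 6: -121.87° → +95.75°, shortest Δλ = -142.38° (west) — crosses 180°.
Total crossings: 4.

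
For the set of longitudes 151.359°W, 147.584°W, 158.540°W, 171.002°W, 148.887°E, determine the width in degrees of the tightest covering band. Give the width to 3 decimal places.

Sort the longitudes: -171.002°, -158.540°, -151.359°, -147.584°, +148.887°.
Eastward gaps between consecutive values (wrapping around): 12.462°, 7.181°, 3.775°, 296.471°, 40.111°.
Largest gap = 296.471° ⇒ minimal covering band is its complement: 360° − 296.471° = 63.529°.
Band runs from +148.887° eastward to -147.584°, crossing the antimeridian.

63.529°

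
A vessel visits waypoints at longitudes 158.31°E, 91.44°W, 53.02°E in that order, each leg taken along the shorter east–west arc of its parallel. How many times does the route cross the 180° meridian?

1

Leg 1: +158.31° → -91.44°, shortest Δλ = 110.25° (east) — crosses 180°.
Leg 2: -91.44° → +53.02°, shortest Δλ = 144.46° (east) — does not cross 180°.
Total crossings: 1.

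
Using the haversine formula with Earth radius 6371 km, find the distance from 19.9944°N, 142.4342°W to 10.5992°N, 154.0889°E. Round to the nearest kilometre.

Δλ = 154.0889 − -142.4342 = 296.5231°; wrapped into (−180°, 180°]: -63.4769°.
Δφ = 10.5992 − 19.9944 = -9.3952°.
a = sin²(Δφ/2) + cos φ₁ · cos φ₂ · sin²(Δλ/2) = 0.262312.
c = 2·atan2(√a, √(1−a)) = 1.07540 rad → d = 6371·c ≈ 6851.40 km.

6851 km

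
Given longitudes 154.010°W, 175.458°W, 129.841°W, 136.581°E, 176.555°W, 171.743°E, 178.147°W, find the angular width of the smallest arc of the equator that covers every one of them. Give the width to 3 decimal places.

93.578°

Sort the longitudes: -178.147°, -176.555°, -175.458°, -154.010°, -129.841°, +136.581°, +171.743°.
Eastward gaps between consecutive values (wrapping around): 1.592°, 1.097°, 21.448°, 24.169°, 266.422°, 35.162°, 10.110°.
Largest gap = 266.422° ⇒ minimal covering band is its complement: 360° − 266.422° = 93.578°.
Band runs from +136.581° eastward to -129.841°, crossing the antimeridian.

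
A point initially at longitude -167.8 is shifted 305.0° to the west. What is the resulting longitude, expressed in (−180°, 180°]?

-112.8°

Start at -167.8°; shift −305.0° → -472.8°.
-472.8° lies outside (−180°, 180°]; add 360° → -112.8°.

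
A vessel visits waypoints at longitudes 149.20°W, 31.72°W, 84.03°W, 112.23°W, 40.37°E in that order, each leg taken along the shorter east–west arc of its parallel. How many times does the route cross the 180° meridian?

0

Leg 1: -149.20° → -31.72°, shortest Δλ = 117.48° (east) — does not cross 180°.
Leg 2: -31.72° → -84.03°, shortest Δλ = -52.31° (west) — does not cross 180°.
Leg 3: -84.03° → -112.23°, shortest Δλ = -28.2° (west) — does not cross 180°.
Leg 4: -112.23° → +40.37°, shortest Δλ = 152.6° (east) — does not cross 180°.
Total crossings: 0.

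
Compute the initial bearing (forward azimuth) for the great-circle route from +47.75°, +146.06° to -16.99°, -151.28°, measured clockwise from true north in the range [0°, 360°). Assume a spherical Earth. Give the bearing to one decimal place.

121.5°

Δλ = -151.28 − 146.06 = -297.34°; wrapped into (−180°, 180°]: 62.66°.
θ = atan2( sin Δλ · cos φ₂ , cos φ₁ · sin φ₂ − sin φ₁ · cos φ₂ · cos Δλ )
  = atan2(0.84953, -0.52159) = 121.549° → normalised to [0°, 360°): 121.549°.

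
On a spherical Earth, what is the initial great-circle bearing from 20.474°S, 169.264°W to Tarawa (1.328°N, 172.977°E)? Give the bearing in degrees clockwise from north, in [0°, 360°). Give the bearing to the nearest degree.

Δλ = 172.977 − -169.264 = 342.241°; wrapped into (−180°, 180°]: -17.759°.
θ = atan2( sin Δλ · cos φ₂ , cos φ₁ · sin φ₂ − sin φ₁ · cos φ₂ · cos Δλ )
  = atan2(-0.30493, 0.35474) = -40.682° → normalised to [0°, 360°): 319.318°.

319°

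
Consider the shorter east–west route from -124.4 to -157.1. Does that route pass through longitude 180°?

No

Signed shortest Δλ = ((-157.1 − -124.4 + 180) mod 360) − 180 = -32.7°.
Going west by 32.7° from -124.4° reaches -157.1° without touching 180°.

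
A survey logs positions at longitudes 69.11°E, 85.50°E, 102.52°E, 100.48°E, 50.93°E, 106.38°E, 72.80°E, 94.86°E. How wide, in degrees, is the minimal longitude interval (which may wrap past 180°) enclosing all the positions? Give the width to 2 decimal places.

55.45°

Sort the longitudes: +50.93°, +69.11°, +72.80°, +85.50°, +94.86°, +100.48°, +102.52°, +106.38°.
Eastward gaps between consecutive values (wrapping around): 18.18°, 3.69°, 12.70°, 9.36°, 5.62°, 2.04°, 3.86°, 304.55°.
Largest gap = 304.55° ⇒ minimal covering band is its complement: 360° − 304.55° = 55.45°.
Band runs from +50.93° eastward to +106.38°.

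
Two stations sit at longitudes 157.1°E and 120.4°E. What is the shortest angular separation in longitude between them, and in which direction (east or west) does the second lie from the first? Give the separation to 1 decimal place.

36.7° west

Raw difference: 120.4 − 157.1 = -36.7°.
Normalise into (−180°, 180°]: -36.7° stays -36.7°.
Negative ⇒ the second point lies to the west; separation 36.7°.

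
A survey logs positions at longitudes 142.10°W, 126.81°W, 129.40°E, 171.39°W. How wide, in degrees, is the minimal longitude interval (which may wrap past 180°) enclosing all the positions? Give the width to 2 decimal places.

103.79°

Sort the longitudes: -171.39°, -142.10°, -126.81°, +129.40°.
Eastward gaps between consecutive values (wrapping around): 29.29°, 15.29°, 256.21°, 59.21°.
Largest gap = 256.21° ⇒ minimal covering band is its complement: 360° − 256.21° = 103.79°.
Band runs from +129.40° eastward to -126.81°, crossing the antimeridian.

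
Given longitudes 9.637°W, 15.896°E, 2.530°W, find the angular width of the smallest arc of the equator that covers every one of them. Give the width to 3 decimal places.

25.533°

Sort the longitudes: -9.637°, -2.530°, +15.896°.
Eastward gaps between consecutive values (wrapping around): 7.107°, 18.426°, 334.467°.
Largest gap = 334.467° ⇒ minimal covering band is its complement: 360° − 334.467° = 25.533°.
Band runs from -9.637° eastward to +15.896°.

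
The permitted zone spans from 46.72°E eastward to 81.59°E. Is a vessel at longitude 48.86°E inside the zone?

Band width going east from +46.72° to +81.59°: ((81.59 − 46.72) mod 360) = 34.87°.
Offset of +48.86° east of the west edge: ((48.86 − 46.72) mod 360) = 2.14°.
2.14° ≤ 34.87° ⇒ inside.

Yes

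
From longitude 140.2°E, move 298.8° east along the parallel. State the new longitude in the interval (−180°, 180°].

79.0°E

Start at +140.2°; shift +298.8° → +439.0°.
+439.0° lies outside (−180°, 180°]; subtract 360° → +79.0°.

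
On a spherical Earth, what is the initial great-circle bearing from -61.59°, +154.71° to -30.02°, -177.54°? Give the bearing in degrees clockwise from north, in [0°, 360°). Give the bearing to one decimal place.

Δλ = -177.54 − 154.71 = -332.25°; wrapped into (−180°, 180°]: 27.75°.
θ = atan2( sin Δλ · cos φ₂ , cos φ₁ · sin φ₂ − sin φ₁ · cos φ₂ · cos Δλ )
  = atan2(0.40315, 0.43595) = 42.762° → normalised to [0°, 360°): 42.762°.

42.8°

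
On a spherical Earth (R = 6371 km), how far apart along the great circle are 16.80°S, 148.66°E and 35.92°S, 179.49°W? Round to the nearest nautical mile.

2047 nmi

Δλ = -179.49 − 148.66 = -328.15°; wrapped into (−180°, 180°]: 31.85°.
Δφ = -35.92 − -16.80 = -19.12°.
a = sin²(Δφ/2) + cos φ₁ · cos φ₂ · sin²(Δλ/2) = 0.085948.
c = 2·atan2(√a, √(1−a)) = 0.59508 rad → d = 6371·c ≈ 3791.25 km ≈ 2047.11 nmi.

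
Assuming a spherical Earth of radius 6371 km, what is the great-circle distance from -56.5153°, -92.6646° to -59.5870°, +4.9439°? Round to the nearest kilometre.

Δλ = 4.9439 − -92.6646 = 97.6085°.
Δφ = -59.5870 − -56.5153 = -3.0717°.
a = sin²(Δφ/2) + cos φ₁ · cos φ₂ · sin²(Δλ/2) = 0.158855.
c = 2·atan2(√a, √(1−a)) = 0.81991 rad → d = 6371·c ≈ 5223.62 km.

5224 km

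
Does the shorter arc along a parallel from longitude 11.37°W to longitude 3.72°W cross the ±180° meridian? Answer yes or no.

No

Signed shortest Δλ = ((-3.72 − -11.37 + 180) mod 360) − 180 = 7.65°.
Going east by 7.65° from -11.37° reaches -3.72° without touching 180°.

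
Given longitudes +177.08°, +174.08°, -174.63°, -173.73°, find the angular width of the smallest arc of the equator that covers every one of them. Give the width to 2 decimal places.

Sort the longitudes: -174.63°, -173.73°, +174.08°, +177.08°.
Eastward gaps between consecutive values (wrapping around): 0.90°, 347.81°, 3.00°, 8.29°.
Largest gap = 347.81° ⇒ minimal covering band is its complement: 360° − 347.81° = 12.19°.
Band runs from +174.08° eastward to -173.73°, crossing the antimeridian.

12.19°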